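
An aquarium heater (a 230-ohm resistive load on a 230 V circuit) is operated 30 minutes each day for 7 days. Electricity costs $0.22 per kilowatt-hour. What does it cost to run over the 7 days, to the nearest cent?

Power = V²/R = 230²/230 = 230 W = 0.23 kW
Runtime = 30 min × 7 = 210 min = 3.5 h
Energy = 0.23 kW × 3.5 h = 0.805 kWh
Cost = 0.805 kWh × $0.22/kWh = $0.18

$0.18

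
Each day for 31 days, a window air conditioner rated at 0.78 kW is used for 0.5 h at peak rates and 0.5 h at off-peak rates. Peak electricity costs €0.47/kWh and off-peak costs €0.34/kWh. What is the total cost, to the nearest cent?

Peak energy = 0.78 kW × 0.5 h × 31 = 12.09 kWh
Off-peak energy = 0.78 kW × 0.5 h × 31 = 12.09 kWh
Cost = 12.09 × €0.47 + 12.09 × €0.34 = €5.6823 + €4.1106 = €9.79

€9.79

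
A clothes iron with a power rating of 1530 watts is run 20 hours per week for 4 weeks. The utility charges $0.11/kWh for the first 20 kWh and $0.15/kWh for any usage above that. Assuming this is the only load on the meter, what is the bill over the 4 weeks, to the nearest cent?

$17.56

Runtime = 20 h/week × 4 weeks = 80 h
Energy = 1.53 kW × 80 h = 122.4 kWh
Tier 1 (0–20 kWh): 20 × $0.11 = $2.2
Above 20 kWh: 102.4 × $0.15 = $15.36
Bill = $17.56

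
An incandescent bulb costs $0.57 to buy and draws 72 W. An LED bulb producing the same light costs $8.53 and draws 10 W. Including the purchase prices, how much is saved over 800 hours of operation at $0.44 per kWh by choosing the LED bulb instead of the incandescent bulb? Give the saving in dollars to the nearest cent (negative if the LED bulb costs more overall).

$13.86

incandescent bulb: $0.57 + (72/1000) kW × 800 h × $0.44 = $0.57 + $25.344 = $25.914
LED bulb: $8.53 + (10/1000) kW × 800 h × $0.44 = $8.53 + $3.52 = $12.05
Saving = $25.914 − $12.05 = $13.864 → $13.86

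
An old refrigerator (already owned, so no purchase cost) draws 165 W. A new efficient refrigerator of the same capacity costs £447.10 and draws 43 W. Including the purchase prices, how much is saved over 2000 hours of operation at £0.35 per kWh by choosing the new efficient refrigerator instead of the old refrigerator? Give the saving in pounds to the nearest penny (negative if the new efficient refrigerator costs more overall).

-£361.70

old refrigerator: £0.00 + (165/1000) kW × 2000 h × £0.35 = £0.00 + £115.5 = £115.5
new efficient refrigerator: £447.10 + (43/1000) kW × 2000 h × £0.35 = £447.10 + £30.1 = £477.2
Saving = £115.5 − £477.2 = −£361.7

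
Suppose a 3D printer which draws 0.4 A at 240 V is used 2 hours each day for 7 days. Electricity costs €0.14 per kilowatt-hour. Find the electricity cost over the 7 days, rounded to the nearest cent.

€0.19

Power = 0.4 A × 240 V = 96 W = 0.096 kW
Runtime = 2 h/day × 7 days = 14 h
Energy = 0.096 kW × 14 h = 1.344 kWh
Cost = 1.344 kWh × €0.14/kWh = €0.19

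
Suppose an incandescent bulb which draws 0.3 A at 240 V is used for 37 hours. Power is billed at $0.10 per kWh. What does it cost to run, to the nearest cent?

Power = 0.3 A × 240 V = 72 W = 0.072 kW
Energy = 0.072 kW × 37 h = 2.664 kWh
Cost = 2.664 kWh × $0.10/kWh = $0.27

$0.27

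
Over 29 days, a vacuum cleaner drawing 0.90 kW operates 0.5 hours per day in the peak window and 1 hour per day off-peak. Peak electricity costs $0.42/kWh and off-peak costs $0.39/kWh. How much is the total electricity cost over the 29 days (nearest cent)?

Peak energy = 0.9 kW × 0.5 h × 29 = 13.05 kWh
Off-peak energy = 0.9 kW × 1 h × 29 = 26.1 kWh
Cost = 13.05 × $0.42 + 26.1 × $0.39 = $5.481 + $10.179 = $15.66

$15.66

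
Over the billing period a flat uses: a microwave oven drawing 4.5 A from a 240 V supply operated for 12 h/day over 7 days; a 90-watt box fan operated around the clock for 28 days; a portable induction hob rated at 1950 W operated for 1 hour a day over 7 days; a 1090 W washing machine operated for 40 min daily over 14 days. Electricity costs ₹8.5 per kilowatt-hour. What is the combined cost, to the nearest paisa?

₹1487.70

microwave oven: Power = 4.5 A × 240 V = 1080 W = 1.08 kW
microwave oven: Runtime = 12 h/day × 7 days = 84 h
microwave oven: 1.08 kW × 84 h = 90.72 kWh
box fan: Runtime = 24 h × 28 = 672 h
box fan: 0.09 kW × 672 h = 60.48 kWh
portable induction hob: Runtime = 1 h/day × 7 days = 7 h
portable induction hob: 1.95 kW × 7 h = 13.65 kWh
washing machine: Runtime = 40 min × 14 = 560 min = 9.333333… h
washing machine: 1.09 kW × 9.333333… h = 10.173333… kWh
Total energy = 175.023333… kWh
Cost = 175.023333… × ₹8.5 = ₹1487.70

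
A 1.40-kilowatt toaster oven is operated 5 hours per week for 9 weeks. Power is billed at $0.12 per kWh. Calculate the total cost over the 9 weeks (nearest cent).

$7.56

Runtime = 5 h/week × 9 weeks = 45 h
Energy = 1.4 kW × 45 h = 63 kWh
Cost = 63 kWh × $0.12/kWh = $7.56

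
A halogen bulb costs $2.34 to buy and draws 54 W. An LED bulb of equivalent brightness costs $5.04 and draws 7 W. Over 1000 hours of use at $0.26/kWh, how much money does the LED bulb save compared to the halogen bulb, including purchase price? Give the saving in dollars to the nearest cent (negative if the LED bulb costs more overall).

halogen bulb: $2.34 + (54/1000) kW × 1000 h × $0.26 = $2.34 + $14.04 = $16.38
LED bulb: $5.04 + (7/1000) kW × 1000 h × $0.26 = $5.04 + $1.82 = $6.86
Saving = $16.38 − $6.86 = $9.52

$9.52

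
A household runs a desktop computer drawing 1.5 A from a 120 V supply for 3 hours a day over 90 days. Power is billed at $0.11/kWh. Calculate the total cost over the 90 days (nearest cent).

Power = 1.5 A × 120 V = 180 W = 0.18 kW
Runtime = 3 h/day × 90 days = 270 h
Energy = 0.18 kW × 270 h = 48.6 kWh
Cost = 48.6 kWh × $0.11/kWh = $5.35

$5.35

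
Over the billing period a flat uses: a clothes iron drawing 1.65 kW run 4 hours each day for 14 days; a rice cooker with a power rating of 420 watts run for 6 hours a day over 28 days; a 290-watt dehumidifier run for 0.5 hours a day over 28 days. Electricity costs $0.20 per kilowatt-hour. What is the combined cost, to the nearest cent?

$33.40

clothes iron: Runtime = 4 h/day × 14 days = 56 h
clothes iron: 1.65 kW × 56 h = 92.4 kWh
rice cooker: Runtime = 6 h/day × 28 days = 168 h
rice cooker: 0.42 kW × 168 h = 70.56 kWh
dehumidifier: Runtime = 0.5 h/day × 28 days = 14 h
dehumidifier: 0.29 kW × 14 h = 4.06 kWh
Total energy = 167.02 kWh
Cost = 167.02 × $0.20 = $33.40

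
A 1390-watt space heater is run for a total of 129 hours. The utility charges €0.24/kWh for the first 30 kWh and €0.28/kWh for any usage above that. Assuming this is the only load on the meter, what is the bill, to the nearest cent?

€49.01

Energy = 1.39 kW × 129 h = 179.31 kWh
Tier 1 (0–30 kWh): 30 × €0.24 = €7.2
Above 30 kWh: 149.31 × €0.28 = €41.8068
Bill = €49.01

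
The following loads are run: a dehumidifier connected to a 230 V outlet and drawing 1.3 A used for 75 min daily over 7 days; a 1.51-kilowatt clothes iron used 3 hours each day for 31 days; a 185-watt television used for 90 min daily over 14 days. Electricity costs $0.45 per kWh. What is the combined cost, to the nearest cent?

$66.12

dehumidifier: Power = 1.3 A × 230 V = 299 W = 0.299 kW
dehumidifier: Runtime = 75 min × 7 = 525 min = 8.75 h
dehumidifier: 0.299 kW × 8.75 h = 2.61625 kWh
clothes iron: Runtime = 3 h/day × 31 days = 93 h
clothes iron: 1.51 kW × 93 h = 140.43 kWh
television: Runtime = 90 min × 14 = 1260 min = 21 h
television: 0.185 kW × 21 h = 3.885 kWh
Total energy = 146.93125 kWh
Cost = 146.93125 × $0.45 = $66.12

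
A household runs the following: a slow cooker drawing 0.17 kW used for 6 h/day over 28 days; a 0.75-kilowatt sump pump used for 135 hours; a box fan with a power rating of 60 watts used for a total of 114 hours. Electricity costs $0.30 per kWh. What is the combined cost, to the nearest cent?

$41.00

slow cooker: Runtime = 6 h/day × 28 days = 168 h
slow cooker: 0.17 kW × 168 h = 28.56 kWh
sump pump: 0.75 kW × 135 h = 101.25 kWh
box fan: 0.06 kW × 114 h = 6.84 kWh
Total energy = 136.65 kWh
Cost = 136.65 × $0.30 = $41.00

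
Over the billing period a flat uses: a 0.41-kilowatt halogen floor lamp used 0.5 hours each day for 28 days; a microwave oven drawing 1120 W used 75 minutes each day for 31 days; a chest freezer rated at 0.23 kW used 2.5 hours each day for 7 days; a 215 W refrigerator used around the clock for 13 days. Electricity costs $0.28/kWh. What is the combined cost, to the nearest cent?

halogen floor lamp: Runtime = 0.5 h/day × 28 days = 14 h
halogen floor lamp: 0.41 kW × 14 h = 5.74 kWh
microwave oven: Runtime = 75 min × 31 = 2325 min = 38.75 h
microwave oven: 1.12 kW × 38.75 h = 43.4 kWh
chest freezer: Runtime = 2.5 h/day × 7 days = 17.5 h
chest freezer: 0.23 kW × 17.5 h = 4.025 kWh
refrigerator: Runtime = 24 h × 13 = 312 h
refrigerator: 0.215 kW × 312 h = 67.08 kWh
Total energy = 120.245 kWh
Cost = 120.245 × $0.28 = $33.67

$33.67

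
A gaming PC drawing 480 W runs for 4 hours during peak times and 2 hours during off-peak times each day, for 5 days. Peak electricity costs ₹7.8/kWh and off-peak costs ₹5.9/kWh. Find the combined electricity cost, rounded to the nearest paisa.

Peak energy = 0.48 kW × 4 h × 5 = 9.6 kWh
Off-peak energy = 0.48 kW × 2 h × 5 = 4.8 kWh
Cost = 9.6 × ₹7.8 + 4.8 × ₹5.9 = ₹74.88 + ₹28.32 = ₹103.20

₹103.20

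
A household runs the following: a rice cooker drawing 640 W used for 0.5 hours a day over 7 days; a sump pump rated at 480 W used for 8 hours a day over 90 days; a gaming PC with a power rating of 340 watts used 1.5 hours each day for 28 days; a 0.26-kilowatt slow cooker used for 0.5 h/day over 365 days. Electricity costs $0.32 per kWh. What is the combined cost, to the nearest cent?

$131.06

rice cooker: Runtime = 0.5 h/day × 7 days = 3.5 h
rice cooker: 0.64 kW × 3.5 h = 2.24 kWh
sump pump: Runtime = 8 h/day × 90 days = 720 h
sump pump: 0.48 kW × 720 h = 345.6 kWh
gaming PC: Runtime = 1.5 h/day × 28 days = 42 h
gaming PC: 0.34 kW × 42 h = 14.28 kWh
slow cooker: Runtime = 0.5 h/day × 365 days = 182.5 h
slow cooker: 0.26 kW × 182.5 h = 47.45 kWh
Total energy = 409.57 kWh
Cost = 409.57 × $0.32 = $131.06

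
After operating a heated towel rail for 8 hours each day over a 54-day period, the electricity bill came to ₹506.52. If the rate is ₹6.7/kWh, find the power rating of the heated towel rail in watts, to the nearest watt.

Energy = ₹506.52 ÷ ₹6.7/kWh = 75.6 kWh
Runtime = 8 h/day × 54 days = 432 h
Power = 75.6 kWh ÷ 432 h = 0.175 kW = 175 W

175 W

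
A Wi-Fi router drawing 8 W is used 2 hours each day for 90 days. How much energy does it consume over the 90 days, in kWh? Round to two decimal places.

Runtime = 2 h/day × 90 days = 180 h
Energy = 0.008 kW × 180 h = 1.44 kWh

1.44 kWh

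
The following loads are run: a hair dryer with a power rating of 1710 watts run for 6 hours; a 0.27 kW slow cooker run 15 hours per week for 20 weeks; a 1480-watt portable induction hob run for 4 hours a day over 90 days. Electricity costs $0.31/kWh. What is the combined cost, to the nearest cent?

$193.46

hair dryer: 1.71 kW × 6 h = 10.26 kWh
slow cooker: Runtime = 15 h/week × 20 weeks = 300 h
slow cooker: 0.27 kW × 300 h = 81 kWh
portable induction hob: Runtime = 4 h/day × 90 days = 360 h
portable induction hob: 1.48 kW × 360 h = 532.8 kWh
Total energy = 624.06 kWh
Cost = 624.06 × $0.31 = $193.46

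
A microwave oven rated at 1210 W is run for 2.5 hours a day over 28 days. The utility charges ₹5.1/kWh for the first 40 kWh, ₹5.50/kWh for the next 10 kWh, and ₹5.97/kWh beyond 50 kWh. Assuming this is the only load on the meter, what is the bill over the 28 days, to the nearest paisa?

Runtime = 2.5 h/day × 28 days = 70 h
Energy = 1.21 kW × 70 h = 84.7 kWh
Tier 1 (0–40 kWh): 40 × ₹5.1 = ₹204
Tier 2 (40–50 kWh): 10 × ₹5.50 = ₹55
Above 50 kWh: 34.7 × ₹5.97 = ₹207.159
Bill = ₹466.16

₹466.16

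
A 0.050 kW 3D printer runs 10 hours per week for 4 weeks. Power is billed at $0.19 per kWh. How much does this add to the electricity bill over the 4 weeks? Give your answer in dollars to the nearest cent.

$0.38

Runtime = 10 h/week × 4 weeks = 40 h
Energy = 0.05 kW × 40 h = 2 kWh
Cost = 2 kWh × $0.19/kWh = $0.38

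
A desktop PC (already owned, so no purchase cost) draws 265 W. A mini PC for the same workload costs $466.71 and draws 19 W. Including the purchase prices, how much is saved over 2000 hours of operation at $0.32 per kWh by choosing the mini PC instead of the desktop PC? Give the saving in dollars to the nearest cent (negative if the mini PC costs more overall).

-$309.27

desktop PC: $0.00 + (265/1000) kW × 2000 h × $0.32 = $0.00 + $169.6 = $169.6
mini PC: $466.71 + (19/1000) kW × 2000 h × $0.32 = $466.71 + $12.16 = $478.87
Saving = $169.6 − $478.87 = −$309.27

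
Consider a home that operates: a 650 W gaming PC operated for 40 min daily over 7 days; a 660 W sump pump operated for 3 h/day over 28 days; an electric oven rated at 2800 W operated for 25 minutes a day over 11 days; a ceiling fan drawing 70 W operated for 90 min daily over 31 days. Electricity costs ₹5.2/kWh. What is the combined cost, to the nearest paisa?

gaming PC: Runtime = 40 min × 7 = 280 min = 4.666666… h
gaming PC: 0.65 kW × 4.666666… h = 3.033333… kWh
sump pump: Runtime = 3 h/day × 28 days = 84 h
sump pump: 0.66 kW × 84 h = 55.44 kWh
electric oven: Runtime = 25 min × 11 = 275 min = 4.583333… h
electric oven: 2.8 kW × 4.583333… h = 12.833333… kWh
ceiling fan: Runtime = 90 min × 31 = 2790 min = 46.5 h
ceiling fan: 0.07 kW × 46.5 h = 3.255 kWh
Total energy = 74.561666… kWh
Cost = 74.561666… × ₹5.2 = ₹387.72

₹387.72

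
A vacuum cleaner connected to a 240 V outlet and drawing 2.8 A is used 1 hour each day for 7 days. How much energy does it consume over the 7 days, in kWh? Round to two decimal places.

4.70 kWh

Power = 2.8 A × 240 V = 672 W = 0.672 kW
Runtime = 1 h/day × 7 days = 7 h
Energy = 0.672 kW × 7 h = 4.704 kWh ≈ 4.70 kWh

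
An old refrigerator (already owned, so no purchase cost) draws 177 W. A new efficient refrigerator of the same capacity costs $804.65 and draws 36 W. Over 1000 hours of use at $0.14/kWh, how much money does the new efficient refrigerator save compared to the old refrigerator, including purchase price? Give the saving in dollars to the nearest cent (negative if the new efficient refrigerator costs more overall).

-$784.91

old refrigerator: $0.00 + (177/1000) kW × 1000 h × $0.14 = $0.00 + $24.78 = $24.78
new efficient refrigerator: $804.65 + (36/1000) kW × 1000 h × $0.14 = $804.65 + $5.04 = $809.69
Saving = $24.78 − $809.69 = −$784.91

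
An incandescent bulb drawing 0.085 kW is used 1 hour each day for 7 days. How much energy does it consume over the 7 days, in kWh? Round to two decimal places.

0.60 kWh

Runtime = 1 h/day × 7 days = 7 h
Energy = 0.085 kW × 7 h = 0.595 kWh ≈ 0.60 kWh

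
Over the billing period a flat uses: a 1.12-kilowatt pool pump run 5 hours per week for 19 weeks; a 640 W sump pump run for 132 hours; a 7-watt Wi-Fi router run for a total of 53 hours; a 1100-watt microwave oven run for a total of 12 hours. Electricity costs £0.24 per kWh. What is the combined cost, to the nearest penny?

pool pump: Runtime = 5 h/week × 19 weeks = 95 h
pool pump: 1.12 kW × 95 h = 106.4 kWh
sump pump: 0.64 kW × 132 h = 84.48 kWh
Wi-Fi router: 0.007 kW × 53 h = 0.371 kWh
microwave oven: 1.1 kW × 12 h = 13.2 kWh
Total energy = 204.451 kWh
Cost = 204.451 × £0.24 = £49.07

£49.07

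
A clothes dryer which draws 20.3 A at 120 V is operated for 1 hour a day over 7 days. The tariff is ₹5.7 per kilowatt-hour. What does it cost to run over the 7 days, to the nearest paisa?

₹97.20

Power = 20.3 A × 120 V = 2436 W = 2.436 kW
Runtime = 1 h/day × 7 days = 7 h
Energy = 2.436 kW × 7 h = 17.052 kWh
Cost = 17.052 kWh × ₹5.7/kWh = ₹97.20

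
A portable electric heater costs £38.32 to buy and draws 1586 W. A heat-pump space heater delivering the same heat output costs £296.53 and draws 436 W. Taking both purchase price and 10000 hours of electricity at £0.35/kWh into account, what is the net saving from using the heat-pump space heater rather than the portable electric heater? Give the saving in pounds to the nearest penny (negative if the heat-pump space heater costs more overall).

£3766.79

portable electric heater: £38.32 + (1586/1000) kW × 10000 h × £0.35 = £38.32 + £5551 = £5589.32
heat-pump space heater: £296.53 + (436/1000) kW × 10000 h × £0.35 = £296.53 + £1526 = £1822.53
Saving = £5589.32 − £1822.53 = £3766.79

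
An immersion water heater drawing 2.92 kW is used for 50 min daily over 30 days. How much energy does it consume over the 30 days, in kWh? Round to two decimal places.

Runtime = 50 min × 30 = 1500 min = 25 h
Energy = 2.92 kW × 25 h = 73 kWh

73.00 kWh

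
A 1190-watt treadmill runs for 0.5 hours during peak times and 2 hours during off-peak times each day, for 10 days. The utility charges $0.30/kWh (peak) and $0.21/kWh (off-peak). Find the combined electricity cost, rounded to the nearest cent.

Peak energy = 1.19 kW × 0.5 h × 10 = 5.95 kWh
Off-peak energy = 1.19 kW × 2 h × 10 = 23.8 kWh
Cost = 5.95 × $0.30 + 23.8 × $0.21 = $1.785 + $4.998 = $6.78

$6.78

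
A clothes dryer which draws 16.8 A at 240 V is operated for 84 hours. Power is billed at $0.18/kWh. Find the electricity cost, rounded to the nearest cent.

$60.96

Power = 16.8 A × 240 V = 4032 W = 4.032 kW
Energy = 4.032 kW × 84 h = 338.688 kWh
Cost = 338.688 kWh × $0.18/kWh = $60.96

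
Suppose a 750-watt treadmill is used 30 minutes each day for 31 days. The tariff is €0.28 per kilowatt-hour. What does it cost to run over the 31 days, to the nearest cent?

Runtime = 30 min × 31 = 930 min = 15.5 h
Energy = 0.75 kW × 15.5 h = 11.625 kWh
Cost = 11.625 kWh × €0.28/kWh = €3.26

€3.26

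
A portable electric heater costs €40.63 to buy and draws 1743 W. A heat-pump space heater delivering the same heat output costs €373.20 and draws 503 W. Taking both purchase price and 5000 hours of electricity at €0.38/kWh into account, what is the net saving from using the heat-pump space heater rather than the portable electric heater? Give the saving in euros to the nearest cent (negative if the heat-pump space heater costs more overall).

€2023.43

portable electric heater: €40.63 + (1743/1000) kW × 5000 h × €0.38 = €40.63 + €3311.7 = €3352.33
heat-pump space heater: €373.20 + (503/1000) kW × 5000 h × €0.38 = €373.20 + €955.7 = €1328.9
Saving = €3352.33 − €1328.9 = €2023.43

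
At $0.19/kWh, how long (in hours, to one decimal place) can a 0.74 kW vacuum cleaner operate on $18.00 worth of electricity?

128.0 h

Energy available = $18.00 ÷ $0.19/kWh = 94.7368 kWh
Hours = 94.7368 kWh ÷ 0.74 kW = 128.0 h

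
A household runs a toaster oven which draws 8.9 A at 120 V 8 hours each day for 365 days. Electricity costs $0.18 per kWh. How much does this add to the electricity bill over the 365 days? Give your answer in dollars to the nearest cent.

$561.34

Power = 8.9 A × 120 V = 1068 W = 1.068 kW
Runtime = 8 h/day × 365 days = 2920 h
Energy = 1.068 kW × 2920 h = 3118.56 kWh
Cost = 3118.56 kWh × $0.18/kWh = $561.34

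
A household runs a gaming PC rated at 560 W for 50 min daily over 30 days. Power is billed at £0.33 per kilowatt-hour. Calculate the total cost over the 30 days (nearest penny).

£4.62

Runtime = 50 min × 30 = 1500 min = 25 h
Energy = 0.56 kW × 25 h = 14 kWh
Cost = 14 kWh × £0.33/kWh = £4.62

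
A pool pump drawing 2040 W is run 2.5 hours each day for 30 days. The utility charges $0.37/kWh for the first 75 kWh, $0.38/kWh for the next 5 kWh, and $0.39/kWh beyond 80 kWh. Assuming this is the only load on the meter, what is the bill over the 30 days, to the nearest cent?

$58.12

Runtime = 2.5 h/day × 30 days = 75 h
Energy = 2.04 kW × 75 h = 153 kWh
Tier 1 (0–75 kWh): 75 × $0.37 = $27.75
Tier 2 (75–80 kWh): 5 × $0.38 = $1.9
Above 80 kWh: 73 × $0.39 = $28.47
Bill = $58.12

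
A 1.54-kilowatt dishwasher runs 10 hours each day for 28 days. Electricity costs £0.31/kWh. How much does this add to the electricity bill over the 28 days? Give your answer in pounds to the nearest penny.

Runtime = 10 h/day × 28 days = 280 h
Energy = 1.54 kW × 280 h = 431.2 kWh
Cost = 431.2 kWh × £0.31/kWh = £133.67

£133.67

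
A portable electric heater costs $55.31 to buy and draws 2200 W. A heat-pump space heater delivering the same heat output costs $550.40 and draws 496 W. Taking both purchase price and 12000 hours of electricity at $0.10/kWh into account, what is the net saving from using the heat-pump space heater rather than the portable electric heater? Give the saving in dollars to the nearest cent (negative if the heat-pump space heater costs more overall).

portable electric heater: $55.31 + (2200/1000) kW × 12000 h × $0.10 = $55.31 + $2640 = $2695.31
heat-pump space heater: $550.40 + (496/1000) kW × 12000 h × $0.10 = $550.40 + $595.2 = $1145.6
Saving = $2695.31 − $1145.6 = $1549.71

$1549.71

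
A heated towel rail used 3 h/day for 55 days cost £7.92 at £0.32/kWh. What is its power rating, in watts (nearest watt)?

150 W

Energy = £7.92 ÷ £0.32/kWh = 24.75 kWh
Runtime = 3 h/day × 55 days = 165 h
Power = 24.75 kWh ÷ 165 h = 0.15 kW = 150 W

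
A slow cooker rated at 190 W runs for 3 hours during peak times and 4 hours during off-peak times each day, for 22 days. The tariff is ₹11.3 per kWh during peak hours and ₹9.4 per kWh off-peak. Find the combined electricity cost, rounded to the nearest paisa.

Peak energy = 0.19 kW × 3 h × 22 = 12.54 kWh
Off-peak energy = 0.19 kW × 4 h × 22 = 16.72 kWh
Cost = 12.54 × ₹11.3 + 16.72 × ₹9.4 = ₹141.702 + ₹157.168 = ₹298.87

₹298.87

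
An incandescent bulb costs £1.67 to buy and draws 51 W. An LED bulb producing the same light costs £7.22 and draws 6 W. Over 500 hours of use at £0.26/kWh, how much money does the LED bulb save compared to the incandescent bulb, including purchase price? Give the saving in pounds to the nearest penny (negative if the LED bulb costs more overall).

incandescent bulb: £1.67 + (51/1000) kW × 500 h × £0.26 = £1.67 + £6.63 = £8.3
LED bulb: £7.22 + (6/1000) kW × 500 h × £0.26 = £7.22 + £0.78 = £8
Saving = £8.3 − £8 = £0.3

£0.30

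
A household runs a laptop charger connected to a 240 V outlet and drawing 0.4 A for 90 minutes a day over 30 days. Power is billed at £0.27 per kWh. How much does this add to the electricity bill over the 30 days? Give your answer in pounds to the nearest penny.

£1.17

Power = 0.4 A × 240 V = 96 W = 0.096 kW
Runtime = 90 min × 30 = 2700 min = 45 h
Energy = 0.096 kW × 45 h = 4.32 kWh
Cost = 4.32 kWh × £0.27/kWh = £1.17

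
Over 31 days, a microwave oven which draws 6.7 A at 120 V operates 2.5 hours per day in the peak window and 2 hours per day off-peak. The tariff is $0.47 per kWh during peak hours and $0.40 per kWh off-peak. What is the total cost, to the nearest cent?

Power = 6.7 A × 120 V = 804 W = 0.804 kW
Peak energy = 0.804 kW × 2.5 h × 31 = 62.31 kWh
Off-peak energy = 0.804 kW × 2 h × 31 = 49.848 kWh
Cost = 62.31 × $0.47 + 49.848 × $0.40 = $29.2857 + $19.9392 = $49.22

$49.22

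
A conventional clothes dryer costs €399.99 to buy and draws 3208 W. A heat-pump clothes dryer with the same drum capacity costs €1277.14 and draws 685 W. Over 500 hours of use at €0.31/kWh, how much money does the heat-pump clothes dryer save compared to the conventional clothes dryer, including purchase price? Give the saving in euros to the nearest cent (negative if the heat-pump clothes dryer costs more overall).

conventional clothes dryer: €399.99 + (3208/1000) kW × 500 h × €0.31 = €399.99 + €497.24 = €897.23
heat-pump clothes dryer: €1277.14 + (685/1000) kW × 500 h × €0.31 = €1277.14 + €106.175 = €1383.315
Saving = €897.23 − €1383.315 = −€486.085 → -€486.09

-€486.09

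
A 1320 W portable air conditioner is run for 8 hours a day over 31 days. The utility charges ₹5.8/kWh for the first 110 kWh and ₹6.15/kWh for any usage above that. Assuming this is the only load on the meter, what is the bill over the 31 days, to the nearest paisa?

₹1974.76

Runtime = 8 h/day × 31 days = 248 h
Energy = 1.32 kW × 248 h = 327.36 kWh
Tier 1 (0–110 kWh): 110 × ₹5.8 = ₹638
Above 110 kWh: 217.36 × ₹6.15 = ₹1336.764
Bill = ₹1974.76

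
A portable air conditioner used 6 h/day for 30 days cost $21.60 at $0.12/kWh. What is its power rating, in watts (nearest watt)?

Energy = $21.60 ÷ $0.12/kWh = 180 kWh
Runtime = 6 h/day × 30 days = 180 h
Power = 180 kWh ÷ 180 h = 1 kW = 1000 W

1000 W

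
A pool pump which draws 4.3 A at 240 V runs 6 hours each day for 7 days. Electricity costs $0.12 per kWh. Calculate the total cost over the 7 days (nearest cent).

Power = 4.3 A × 240 V = 1032 W = 1.032 kW
Runtime = 6 h/day × 7 days = 42 h
Energy = 1.032 kW × 42 h = 43.344 kWh
Cost = 43.344 kWh × $0.12/kWh = $5.20

$5.20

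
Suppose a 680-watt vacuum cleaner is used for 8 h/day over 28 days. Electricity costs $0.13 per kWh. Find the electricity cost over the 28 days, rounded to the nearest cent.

$19.80

Runtime = 8 h/day × 28 days = 224 h
Energy = 0.68 kW × 224 h = 152.32 kWh
Cost = 152.32 kWh × $0.13/kWh = $19.80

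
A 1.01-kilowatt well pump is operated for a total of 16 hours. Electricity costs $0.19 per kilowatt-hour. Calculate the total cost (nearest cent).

Energy = 1.01 kW × 16 h = 16.16 kWh
Cost = 16.16 kWh × $0.19/kWh = $3.07

$3.07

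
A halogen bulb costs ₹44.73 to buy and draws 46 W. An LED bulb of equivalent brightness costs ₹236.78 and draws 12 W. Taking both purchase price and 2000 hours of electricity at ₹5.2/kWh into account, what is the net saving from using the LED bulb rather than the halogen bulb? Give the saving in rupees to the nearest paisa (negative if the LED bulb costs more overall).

₹161.55

halogen bulb: ₹44.73 + (46/1000) kW × 2000 h × ₹5.2 = ₹44.73 + ₹478.4 = ₹523.13
LED bulb: ₹236.78 + (12/1000) kW × 2000 h × ₹5.2 = ₹236.78 + ₹124.8 = ₹361.58
Saving = ₹523.13 − ₹361.58 = ₹161.55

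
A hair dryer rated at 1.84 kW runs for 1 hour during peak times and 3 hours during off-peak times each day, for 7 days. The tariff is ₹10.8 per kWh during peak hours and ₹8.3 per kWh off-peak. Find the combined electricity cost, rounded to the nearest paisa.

Peak energy = 1.84 kW × 1 h × 7 = 12.88 kWh
Off-peak energy = 1.84 kW × 3 h × 7 = 38.64 kWh
Cost = 12.88 × ₹10.8 + 38.64 × ₹8.3 = ₹139.104 + ₹320.712 = ₹459.82

₹459.82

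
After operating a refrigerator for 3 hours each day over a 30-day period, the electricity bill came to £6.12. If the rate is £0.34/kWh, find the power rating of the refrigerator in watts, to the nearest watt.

Energy = £6.12 ÷ £0.34/kWh = 18 kWh
Runtime = 3 h/day × 30 days = 90 h
Power = 18 kWh ÷ 90 h = 0.2 kW = 200 W

200 W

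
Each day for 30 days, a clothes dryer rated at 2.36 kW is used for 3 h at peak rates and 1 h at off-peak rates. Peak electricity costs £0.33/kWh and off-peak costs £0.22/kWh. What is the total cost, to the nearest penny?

Peak energy = 2.36 kW × 3 h × 30 = 212.4 kWh
Off-peak energy = 2.36 kW × 1 h × 30 = 70.8 kWh
Cost = 212.4 × £0.33 + 70.8 × £0.22 = £70.092 + £15.576 = £85.67

£85.67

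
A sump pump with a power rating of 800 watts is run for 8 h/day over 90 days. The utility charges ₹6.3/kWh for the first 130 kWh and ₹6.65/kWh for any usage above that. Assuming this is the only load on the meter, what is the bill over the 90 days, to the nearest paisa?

₹3784.90

Runtime = 8 h/day × 90 days = 720 h
Energy = 0.8 kW × 720 h = 576 kWh
Tier 1 (0–130 kWh): 130 × ₹6.3 = ₹819
Above 130 kWh: 446 × ₹6.65 = ₹2965.9
Bill = ₹3784.90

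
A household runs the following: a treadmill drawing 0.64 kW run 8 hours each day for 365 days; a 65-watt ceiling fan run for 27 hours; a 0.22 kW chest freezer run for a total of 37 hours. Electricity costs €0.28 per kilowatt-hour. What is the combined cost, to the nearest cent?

€526.03

treadmill: Runtime = 8 h/day × 365 days = 2920 h
treadmill: 0.64 kW × 2920 h = 1868.8 kWh
ceiling fan: 0.065 kW × 27 h = 1.755 kWh
chest freezer: 0.22 kW × 37 h = 8.14 kWh
Total energy = 1878.695 kWh
Cost = 1878.695 × €0.28 = €526.03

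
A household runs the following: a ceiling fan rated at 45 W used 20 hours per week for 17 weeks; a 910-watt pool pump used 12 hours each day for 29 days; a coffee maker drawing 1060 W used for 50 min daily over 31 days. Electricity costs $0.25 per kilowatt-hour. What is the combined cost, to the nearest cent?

$89.84

ceiling fan: Runtime = 20 h/week × 17 weeks = 340 h
ceiling fan: 0.045 kW × 340 h = 15.3 kWh
pool pump: Runtime = 12 h/day × 29 days = 348 h
pool pump: 0.91 kW × 348 h = 316.68 kWh
coffee maker: Runtime = 50 min × 31 = 1550 min = 25.833333… h
coffee maker: 1.06 kW × 25.833333… h = 27.383333… kWh
Total energy = 359.363333… kWh
Cost = 359.363333… × $0.25 = $89.84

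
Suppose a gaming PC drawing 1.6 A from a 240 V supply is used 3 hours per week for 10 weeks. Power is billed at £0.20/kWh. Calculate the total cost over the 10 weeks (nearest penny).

Power = 1.6 A × 240 V = 384 W = 0.384 kW
Runtime = 3 h/week × 10 weeks = 30 h
Energy = 0.384 kW × 30 h = 11.52 kWh
Cost = 11.52 kWh × £0.20/kWh = £2.30

£2.30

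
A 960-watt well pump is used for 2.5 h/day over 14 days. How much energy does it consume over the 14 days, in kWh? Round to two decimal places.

Runtime = 2.5 h/day × 14 days = 35 h
Energy = 0.96 kW × 35 h = 33.6 kWh

33.60 kWh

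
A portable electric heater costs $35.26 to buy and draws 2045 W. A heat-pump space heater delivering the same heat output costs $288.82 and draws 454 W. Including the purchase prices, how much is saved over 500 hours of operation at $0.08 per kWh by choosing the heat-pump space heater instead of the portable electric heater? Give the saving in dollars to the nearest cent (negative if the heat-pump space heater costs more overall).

-$189.92

portable electric heater: $35.26 + (2045/1000) kW × 500 h × $0.08 = $35.26 + $81.8 = $117.06
heat-pump space heater: $288.82 + (454/1000) kW × 500 h × $0.08 = $288.82 + $18.16 = $306.98
Saving = $117.06 − $306.98 = −$189.92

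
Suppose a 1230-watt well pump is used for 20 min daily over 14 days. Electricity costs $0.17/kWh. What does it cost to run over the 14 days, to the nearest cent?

$0.98

Runtime = 20 min × 14 = 280 min = 4.666666… h
Energy = 1.23 kW × 4.666666… h = 5.74 kWh
Cost = 5.74 kWh × $0.17/kWh = $0.98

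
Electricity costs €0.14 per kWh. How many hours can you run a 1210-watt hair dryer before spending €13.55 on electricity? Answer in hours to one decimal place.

Energy available = €13.55 ÷ €0.14/kWh = 96.7857 kWh
Hours = 96.7857 kWh ÷ 1.21 kW = 80.0 h

80.0 h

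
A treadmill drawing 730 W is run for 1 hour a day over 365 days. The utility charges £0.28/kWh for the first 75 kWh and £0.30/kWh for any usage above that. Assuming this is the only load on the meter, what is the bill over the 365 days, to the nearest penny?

Runtime = 1 h/day × 365 days = 365 h
Energy = 0.73 kW × 365 h = 266.45 kWh
Tier 1 (0–75 kWh): 75 × £0.28 = £21
Above 75 kWh: 191.45 × £0.30 = £57.435
Bill = £78.44

£78.44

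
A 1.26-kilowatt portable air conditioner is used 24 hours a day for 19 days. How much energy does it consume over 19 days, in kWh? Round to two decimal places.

574.56 kWh

Runtime = 24 h × 19 = 456 h
Energy = 1.26 kW × 456 h = 574.56 kWh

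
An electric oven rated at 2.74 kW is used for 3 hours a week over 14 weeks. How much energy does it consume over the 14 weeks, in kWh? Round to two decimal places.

Runtime = 3 h/week × 14 weeks = 42 h
Energy = 2.74 kW × 42 h = 115.08 kWh

115.08 kWh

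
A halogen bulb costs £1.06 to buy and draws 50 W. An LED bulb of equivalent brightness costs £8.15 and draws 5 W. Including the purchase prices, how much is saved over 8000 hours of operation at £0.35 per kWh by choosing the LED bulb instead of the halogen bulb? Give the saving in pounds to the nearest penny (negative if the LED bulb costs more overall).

£118.91

halogen bulb: £1.06 + (50/1000) kW × 8000 h × £0.35 = £1.06 + £140 = £141.06
LED bulb: £8.15 + (5/1000) kW × 8000 h × £0.35 = £8.15 + £14 = £22.15
Saving = £141.06 − £22.15 = £118.91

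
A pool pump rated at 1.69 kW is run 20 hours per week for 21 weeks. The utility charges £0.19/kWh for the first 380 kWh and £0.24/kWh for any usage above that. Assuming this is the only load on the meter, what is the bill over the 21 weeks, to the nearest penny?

Runtime = 20 h/week × 21 weeks = 420 h
Energy = 1.69 kW × 420 h = 709.8 kWh
Tier 1 (0–380 kWh): 380 × £0.19 = £72.2
Above 380 kWh: 329.8 × £0.24 = £79.152
Bill = £151.35

£151.35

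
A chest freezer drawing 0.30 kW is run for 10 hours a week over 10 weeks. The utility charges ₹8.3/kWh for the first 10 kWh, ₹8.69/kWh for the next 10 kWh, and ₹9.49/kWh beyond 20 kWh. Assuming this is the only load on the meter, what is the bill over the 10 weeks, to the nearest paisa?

₹264.80

Runtime = 10 h/week × 10 weeks = 100 h
Energy = 0.3 kW × 100 h = 30 kWh
Tier 1 (0–10 kWh): 10 × ₹8.3 = ₹83
Tier 2 (10–20 kWh): 10 × ₹8.69 = ₹86.9
Above 20 kWh: 10 × ₹9.49 = ₹94.9
Bill = ₹264.80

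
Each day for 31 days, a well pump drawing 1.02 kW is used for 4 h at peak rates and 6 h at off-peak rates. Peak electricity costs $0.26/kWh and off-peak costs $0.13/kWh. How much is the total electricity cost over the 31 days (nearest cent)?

Peak energy = 1.02 kW × 4 h × 31 = 126.48 kWh
Off-peak energy = 1.02 kW × 6 h × 31 = 189.72 kWh
Cost = 126.48 × $0.26 + 189.72 × $0.13 = $32.8848 + $24.6636 = $57.55

$57.55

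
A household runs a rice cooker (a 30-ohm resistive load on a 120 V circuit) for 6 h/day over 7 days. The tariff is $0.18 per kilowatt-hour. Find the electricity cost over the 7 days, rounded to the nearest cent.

$3.63

Power = V²/R = 120²/30 = 480 W = 0.48 kW
Runtime = 6 h/day × 7 days = 42 h
Energy = 0.48 kW × 42 h = 20.16 kWh
Cost = 20.16 kWh × $0.18/kWh = $3.63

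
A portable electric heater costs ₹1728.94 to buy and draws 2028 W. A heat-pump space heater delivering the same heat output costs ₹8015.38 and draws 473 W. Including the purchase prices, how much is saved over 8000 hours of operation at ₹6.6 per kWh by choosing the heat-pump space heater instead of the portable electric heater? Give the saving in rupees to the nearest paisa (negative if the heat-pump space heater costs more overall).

portable electric heater: ₹1728.94 + (2028/1000) kW × 8000 h × ₹6.6 = ₹1728.94 + ₹107078.4 = ₹108807.34
heat-pump space heater: ₹8015.38 + (473/1000) kW × 8000 h × ₹6.6 = ₹8015.38 + ₹24974.4 = ₹32989.78
Saving = ₹108807.34 − ₹32989.78 = ₹75817.56

₹75817.56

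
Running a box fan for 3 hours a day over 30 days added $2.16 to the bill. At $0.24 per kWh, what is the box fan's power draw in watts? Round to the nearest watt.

Energy = $2.16 ÷ $0.24/kWh = 9 kWh
Runtime = 3 h/day × 30 days = 90 h
Power = 9 kWh ÷ 90 h = 0.1 kW = 100 W

100 W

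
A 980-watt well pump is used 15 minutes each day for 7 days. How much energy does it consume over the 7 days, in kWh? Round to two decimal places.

1.72 kWh

Runtime = 15 min × 7 = 105 min = 1.75 h
Energy = 0.98 kW × 1.75 h = 1.715 kWh ≈ 1.72 kWh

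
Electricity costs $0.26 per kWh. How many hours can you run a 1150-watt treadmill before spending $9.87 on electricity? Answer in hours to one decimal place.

Energy available = $9.87 ÷ $0.26/kWh = 37.9615 kWh
Hours = 37.9615 kWh ÷ 1.15 kW = 33.0 h

33.0 h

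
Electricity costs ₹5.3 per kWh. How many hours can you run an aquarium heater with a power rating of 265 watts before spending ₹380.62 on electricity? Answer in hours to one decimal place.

271.0 h

Energy available = ₹380.62 ÷ ₹5.3/kWh = 71.8151 kWh
Hours = 71.8151 kWh ÷ 0.265 kW = 271.0 h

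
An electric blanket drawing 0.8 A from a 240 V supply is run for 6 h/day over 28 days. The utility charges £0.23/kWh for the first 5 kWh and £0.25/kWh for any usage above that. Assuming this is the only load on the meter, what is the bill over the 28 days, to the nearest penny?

£7.96

Power = 0.8 A × 240 V = 192 W = 0.192 kW
Runtime = 6 h/day × 28 days = 168 h
Energy = 0.192 kW × 168 h = 32.256 kWh
Tier 1 (0–5 kWh): 5 × £0.23 = £1.15
Above 5 kWh: 27.256 × £0.25 = £6.814
Bill = £7.96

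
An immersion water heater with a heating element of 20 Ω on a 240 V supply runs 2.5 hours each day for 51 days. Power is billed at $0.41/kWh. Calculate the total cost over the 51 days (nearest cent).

Power = V²/R = 240²/20 = 2880 W = 2.88 kW
Runtime = 2.5 h/day × 51 days = 127.5 h
Energy = 2.88 kW × 127.5 h = 367.2 kWh
Cost = 367.2 kWh × $0.41/kWh = $150.55

$150.55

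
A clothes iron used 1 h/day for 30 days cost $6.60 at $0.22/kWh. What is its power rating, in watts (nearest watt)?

Energy = $6.60 ÷ $0.22/kWh = 30 kWh
Runtime = 1 h/day × 30 days = 30 h
Power = 30 kWh ÷ 30 h = 1 kW = 1000 W

1000 W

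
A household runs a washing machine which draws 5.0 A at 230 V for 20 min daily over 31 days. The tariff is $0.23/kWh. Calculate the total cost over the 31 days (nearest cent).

$2.73

Power = 5.0 A × 230 V = 1150 W = 1.15 kW
Runtime = 20 min × 31 = 620 min = 10.333333… h
Energy = 1.15 kW × 10.333333… h = 11.883333… kWh
Cost = 11.883333… kWh × $0.23/kWh = $2.73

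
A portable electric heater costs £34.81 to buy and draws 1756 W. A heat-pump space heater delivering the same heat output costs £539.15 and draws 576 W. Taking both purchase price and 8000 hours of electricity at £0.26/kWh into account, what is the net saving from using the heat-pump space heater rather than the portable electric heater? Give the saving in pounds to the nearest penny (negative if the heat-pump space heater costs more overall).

£1950.06

portable electric heater: £34.81 + (1756/1000) kW × 8000 h × £0.26 = £34.81 + £3652.48 = £3687.29
heat-pump space heater: £539.15 + (576/1000) kW × 8000 h × £0.26 = £539.15 + £1198.08 = £1737.23
Saving = £3687.29 − £1737.23 = £1950.06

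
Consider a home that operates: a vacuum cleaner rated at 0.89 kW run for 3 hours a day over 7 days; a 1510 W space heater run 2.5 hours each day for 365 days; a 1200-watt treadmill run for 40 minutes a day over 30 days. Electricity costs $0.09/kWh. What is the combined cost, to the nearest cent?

vacuum cleaner: Runtime = 3 h/day × 7 days = 21 h
vacuum cleaner: 0.89 kW × 21 h = 18.69 kWh
space heater: Runtime = 2.5 h/day × 365 days = 912.5 h
space heater: 1.51 kW × 912.5 h = 1377.875 kWh
treadmill: Runtime = 40 min × 30 = 1200 min = 20 h
treadmill: 1.2 kW × 20 h = 24 kWh
Total energy = 1420.565 kWh
Cost = 1420.565 × $0.09 = $127.85

$127.85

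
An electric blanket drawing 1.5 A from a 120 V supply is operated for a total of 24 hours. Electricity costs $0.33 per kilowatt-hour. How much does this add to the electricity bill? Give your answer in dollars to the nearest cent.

Power = 1.5 A × 120 V = 180 W = 0.18 kW
Energy = 0.18 kW × 24 h = 4.32 kWh
Cost = 4.32 kWh × $0.33/kWh = $1.43

$1.43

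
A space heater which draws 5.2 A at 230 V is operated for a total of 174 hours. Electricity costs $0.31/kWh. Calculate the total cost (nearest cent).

$64.51

Power = 5.2 A × 230 V = 1196 W = 1.196 kW
Energy = 1.196 kW × 174 h = 208.104 kWh
Cost = 208.104 kWh × $0.31/kWh = $64.51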